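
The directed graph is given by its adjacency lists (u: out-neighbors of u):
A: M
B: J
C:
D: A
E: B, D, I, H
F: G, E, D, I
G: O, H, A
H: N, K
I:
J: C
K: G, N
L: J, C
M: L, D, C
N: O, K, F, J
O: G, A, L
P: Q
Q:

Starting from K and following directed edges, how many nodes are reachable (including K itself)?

BFS from K visits: K, N, G, O, J, F, H, A, L, C, I, E, D, M, B
Reachable nodes: 15 of 17 total.

15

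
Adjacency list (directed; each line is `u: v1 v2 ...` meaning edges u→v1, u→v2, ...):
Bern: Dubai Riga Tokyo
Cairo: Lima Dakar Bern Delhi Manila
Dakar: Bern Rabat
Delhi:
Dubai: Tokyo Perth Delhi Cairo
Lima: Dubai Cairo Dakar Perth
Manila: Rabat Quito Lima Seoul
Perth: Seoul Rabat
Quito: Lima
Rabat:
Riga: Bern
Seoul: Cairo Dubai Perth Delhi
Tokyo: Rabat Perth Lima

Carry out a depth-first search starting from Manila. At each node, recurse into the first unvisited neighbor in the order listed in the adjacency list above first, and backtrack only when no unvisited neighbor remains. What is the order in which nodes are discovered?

Visit Manila
Manila → Rabat
Manila → Quito
Quito → Lima
Lima → Dubai
Dubai → Tokyo
Tokyo → Perth
Perth → Seoul
Seoul → Cairo
Cairo → Dakar
Dakar → Bern
Bern → Riga
Cairo → Delhi

Manila → Rabat → Quito → Lima → Dubai → Tokyo → Perth → Seoul → Cairo → Dakar → Bern → Riga → Delhi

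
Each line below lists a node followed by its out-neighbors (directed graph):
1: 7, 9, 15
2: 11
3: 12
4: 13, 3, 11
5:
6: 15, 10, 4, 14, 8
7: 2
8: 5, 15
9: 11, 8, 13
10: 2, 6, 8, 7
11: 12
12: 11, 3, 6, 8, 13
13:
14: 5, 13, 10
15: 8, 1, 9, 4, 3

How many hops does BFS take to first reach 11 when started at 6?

Level 0: 6
Level 1: 4, 8, 10, 14, 15
Level 2: 1, 2, 3, 5, 7, 9, 11, 13
Level 3: 12
11 first appears at level 2.

2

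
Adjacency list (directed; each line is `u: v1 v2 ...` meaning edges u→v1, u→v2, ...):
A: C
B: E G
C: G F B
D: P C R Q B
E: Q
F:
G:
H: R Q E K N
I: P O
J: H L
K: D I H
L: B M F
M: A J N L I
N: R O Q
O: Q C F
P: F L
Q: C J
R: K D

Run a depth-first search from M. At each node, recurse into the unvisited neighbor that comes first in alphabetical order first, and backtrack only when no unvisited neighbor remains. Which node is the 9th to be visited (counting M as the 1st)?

K

Visit M
M → A
A → C
C → B
B → E
E → Q
Q → J
J → H
H → K
K → D
D → P
P → F
P → L
D → R
K → I
I → O
H → N
B → G

Visit order: M, A, C, B, E, Q, J, H, K, D, P, F, L, R, I, O, N, G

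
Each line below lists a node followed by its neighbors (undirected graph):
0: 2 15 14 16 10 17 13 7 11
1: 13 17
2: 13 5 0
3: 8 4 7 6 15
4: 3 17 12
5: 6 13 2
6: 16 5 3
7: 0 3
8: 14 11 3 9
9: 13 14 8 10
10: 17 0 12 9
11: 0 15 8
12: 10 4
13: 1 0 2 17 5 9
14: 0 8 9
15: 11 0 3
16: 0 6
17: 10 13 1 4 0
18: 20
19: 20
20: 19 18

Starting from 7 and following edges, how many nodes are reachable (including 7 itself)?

18

BFS from 7 visits: 7, 0, 3, 2, 10, 11, 13, 14, 15, 16, 17, 4, 6, 8, 5, 9, 12, 1
Reachable nodes: 18 of 21 total.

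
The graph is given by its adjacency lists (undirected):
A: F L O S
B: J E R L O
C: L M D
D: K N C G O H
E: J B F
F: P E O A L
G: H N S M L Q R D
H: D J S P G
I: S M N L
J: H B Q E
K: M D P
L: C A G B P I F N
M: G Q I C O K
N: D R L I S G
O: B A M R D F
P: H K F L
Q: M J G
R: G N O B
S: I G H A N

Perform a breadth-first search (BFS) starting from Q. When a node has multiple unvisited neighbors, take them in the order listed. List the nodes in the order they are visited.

Q, M, J, G, I, C, O, K, H, B, E, N, S, L, R, D, A, F, P

Visit Q; enqueue M, J, G → queue [M, J, G]
Visit M; enqueue I, C, O, K → queue [J, G, I, C, O, K]
Visit J; enqueue H, B, E → queue [G, I, C, O, K, H, B, E]
Visit G; enqueue N, S, L, R, D → queue [I, C, O, K, H, B, E, N, S, L, R, D]
Visit I → queue [C, O, K, H, B, E, N, S, L, R, D]
Visit C → queue [O, K, H, B, E, N, S, L, R, D]
Visit O; enqueue A, F → queue [K, H, B, E, N, S, L, R, D, A, F]
Visit K; enqueue P → queue [H, B, E, N, S, L, R, D, A, F, P]
Visit H → queue [B, E, N, S, L, R, D, A, F, P]
Visit B → queue [E, N, S, L, R, D, A, F, P]
Visit E → queue [N, S, L, R, D, A, F, P]
Visit N → queue [S, L, R, D, A, F, P]
Visit S → queue [L, R, D, A, F, P]
Visit L → queue [R, D, A, F, P]
Visit R → queue [D, A, F, P]
Visit D → queue [A, F, P]
Visit A → queue [F, P]
Visit F → queue [P]
Visit P → queue []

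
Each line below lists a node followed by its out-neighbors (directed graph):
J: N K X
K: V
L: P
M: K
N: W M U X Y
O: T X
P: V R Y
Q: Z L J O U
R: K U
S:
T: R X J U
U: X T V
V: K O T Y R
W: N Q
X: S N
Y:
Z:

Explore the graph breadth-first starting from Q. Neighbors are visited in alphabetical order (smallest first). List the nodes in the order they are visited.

Visit Q; enqueue J, L, O, U, Z → queue [J, L, O, U, Z]
Visit J; enqueue K, N, X → queue [L, O, U, Z, K, N, X]
Visit L; enqueue P → queue [O, U, Z, K, N, X, P]
Visit O; enqueue T → queue [U, Z, K, N, X, P, T]
Visit U; enqueue V → queue [Z, K, N, X, P, T, V]
Visit Z → queue [K, N, X, P, T, V]
Visit K → queue [N, X, P, T, V]
Visit N; enqueue M, W, Y → queue [X, P, T, V, M, W, Y]
Visit X; enqueue S → queue [P, T, V, M, W, Y, S]
Visit P; enqueue R → queue [T, V, M, W, Y, S, R]
Visit T → queue [V, M, W, Y, S, R]
Visit V → queue [M, W, Y, S, R]
Visit M → queue [W, Y, S, R]
Visit W → queue [Y, S, R]
Visit Y → queue [S, R]
Visit S → queue [R]
Visit R → queue []

Q, J, L, O, U, Z, K, N, X, P, T, V, M, W, Y, S, R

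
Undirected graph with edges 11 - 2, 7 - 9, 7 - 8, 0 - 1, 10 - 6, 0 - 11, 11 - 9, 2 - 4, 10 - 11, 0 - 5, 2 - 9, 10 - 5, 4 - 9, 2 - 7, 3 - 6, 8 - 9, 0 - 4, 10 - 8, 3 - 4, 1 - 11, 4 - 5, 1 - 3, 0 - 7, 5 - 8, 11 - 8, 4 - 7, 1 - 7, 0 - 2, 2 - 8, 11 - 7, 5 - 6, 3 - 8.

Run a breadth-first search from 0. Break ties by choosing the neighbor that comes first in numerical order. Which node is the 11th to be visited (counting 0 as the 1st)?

Visit 0; enqueue 1, 2, 4, 5, 7, 11 → queue [1, 2, 4, 5, 7, 11]
Visit 1; enqueue 3 → queue [2, 4, 5, 7, 11, 3]
Visit 2; enqueue 8, 9 → queue [4, 5, 7, 11, 3, 8, 9]
Visit 4 → queue [5, 7, 11, 3, 8, 9]
Visit 5; enqueue 6, 10 → queue [7, 11, 3, 8, 9, 6, 10]
Visit 7 → queue [11, 3, 8, 9, 6, 10]
Visit 11 → queue [3, 8, 9, 6, 10]
Visit 3 → queue [8, 9, 6, 10]
Visit 8 → queue [9, 6, 10]
Visit 9 → queue [6, 10]
Visit 6 → queue [10]
Visit 10 → queue []

Visit order: 0, 1, 2, 4, 5, 7, 11, 3, 8, 9, 6, 10

6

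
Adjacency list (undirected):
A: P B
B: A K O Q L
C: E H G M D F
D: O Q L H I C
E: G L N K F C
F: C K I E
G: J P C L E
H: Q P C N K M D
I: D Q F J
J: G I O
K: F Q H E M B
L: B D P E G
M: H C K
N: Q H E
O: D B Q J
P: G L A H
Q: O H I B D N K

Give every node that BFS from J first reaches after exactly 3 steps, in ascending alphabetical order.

Level 0: J
Level 1: G, I, O
Level 2: B, C, D, E, F, L, P, Q
Level 3: A, H, K, M, N

A, H, K, M, N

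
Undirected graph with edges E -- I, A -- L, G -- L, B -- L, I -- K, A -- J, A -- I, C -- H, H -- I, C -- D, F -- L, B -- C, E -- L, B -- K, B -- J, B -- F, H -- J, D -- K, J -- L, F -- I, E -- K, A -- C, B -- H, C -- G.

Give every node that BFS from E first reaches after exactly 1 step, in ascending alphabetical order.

I, K, L

Level 0: E
Level 1: I, K, L
Level 2: A, B, D, F, G, H, J
Level 3: C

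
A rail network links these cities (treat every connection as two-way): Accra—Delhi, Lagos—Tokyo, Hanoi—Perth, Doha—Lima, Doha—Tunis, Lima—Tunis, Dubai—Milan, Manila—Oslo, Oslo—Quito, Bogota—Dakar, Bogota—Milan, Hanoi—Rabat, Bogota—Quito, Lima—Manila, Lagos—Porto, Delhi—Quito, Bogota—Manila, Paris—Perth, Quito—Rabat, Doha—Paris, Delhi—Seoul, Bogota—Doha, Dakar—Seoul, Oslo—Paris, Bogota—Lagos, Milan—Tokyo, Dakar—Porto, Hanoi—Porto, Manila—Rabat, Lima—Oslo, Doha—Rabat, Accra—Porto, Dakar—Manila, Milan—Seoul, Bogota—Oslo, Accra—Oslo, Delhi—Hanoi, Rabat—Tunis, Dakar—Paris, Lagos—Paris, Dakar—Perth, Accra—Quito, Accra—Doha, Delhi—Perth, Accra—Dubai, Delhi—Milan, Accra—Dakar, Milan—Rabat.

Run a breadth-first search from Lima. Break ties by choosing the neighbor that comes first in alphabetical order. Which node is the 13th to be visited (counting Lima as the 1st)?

Dubai

Visit Lima; enqueue Doha, Manila, Oslo, Tunis → queue [Doha, Manila, Oslo, Tunis]
Visit Doha; enqueue Accra, Bogota, Paris, Rabat → queue [Manila, Oslo, Tunis, Accra, Bogota, Paris, Rabat]
Visit Manila; enqueue Dakar → queue [Oslo, Tunis, Accra, Bogota, Paris, Rabat, Dakar]
Visit Oslo; enqueue Quito → queue [Tunis, Accra, Bogota, Paris, Rabat, Dakar, Quito]
Visit Tunis → queue [Accra, Bogota, Paris, Rabat, Dakar, Quito]
Visit Accra; enqueue Delhi, Dubai, Porto → queue [Bogota, Paris, Rabat, Dakar, Quito, Delhi, Dubai, Porto]
Visit Bogota; enqueue Lagos, Milan → queue [Paris, Rabat, Dakar, Quito, Delhi, Dubai, Porto, Lagos, Milan]
Visit Paris; enqueue Perth → queue [Rabat, Dakar, Quito, Delhi, Dubai, Porto, Lagos, Milan, Perth]
Visit Rabat; enqueue Hanoi → queue [Dakar, Quito, Delhi, Dubai, Porto, Lagos, Milan, Perth, Hanoi]
Visit Dakar; enqueue Seoul → queue [Quito, Delhi, Dubai, Porto, Lagos, Milan, Perth, Hanoi, Seoul]
Visit Quito → queue [Delhi, Dubai, Porto, Lagos, Milan, Perth, Hanoi, Seoul]
Visit Delhi → queue [Dubai, Porto, Lagos, Milan, Perth, Hanoi, Seoul]
Visit Dubai → queue [Porto, Lagos, Milan, Perth, Hanoi, Seoul]
Visit Porto → queue [Lagos, Milan, Perth, Hanoi, Seoul]
Visit Lagos; enqueue Tokyo → queue [Milan, Perth, Hanoi, Seoul, Tokyo]
Visit Milan → queue [Perth, Hanoi, Seoul, Tokyo]
Visit Perth → queue [Hanoi, Seoul, Tokyo]
Visit Hanoi → queue [Seoul, Tokyo]
Visit Seoul → queue [Tokyo]
Visit Tokyo → queue []

Visit order: Lima, Doha, Manila, Oslo, Tunis, Accra, Bogota, Paris, Rabat, Dakar, Quito, Delhi, Dubai, Porto, Lagos, Milan, Perth, Hanoi, Seoul, Tokyo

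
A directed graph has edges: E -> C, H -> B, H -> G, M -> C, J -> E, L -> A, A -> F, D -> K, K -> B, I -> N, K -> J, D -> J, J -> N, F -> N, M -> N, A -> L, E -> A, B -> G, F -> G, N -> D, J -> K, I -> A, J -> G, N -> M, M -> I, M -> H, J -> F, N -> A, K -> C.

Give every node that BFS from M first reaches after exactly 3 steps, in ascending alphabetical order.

Level 0: M
Level 1: C, H, I, N
Level 2: A, B, D, G
Level 3: F, J, K, L
Level 4: E

F, J, K, L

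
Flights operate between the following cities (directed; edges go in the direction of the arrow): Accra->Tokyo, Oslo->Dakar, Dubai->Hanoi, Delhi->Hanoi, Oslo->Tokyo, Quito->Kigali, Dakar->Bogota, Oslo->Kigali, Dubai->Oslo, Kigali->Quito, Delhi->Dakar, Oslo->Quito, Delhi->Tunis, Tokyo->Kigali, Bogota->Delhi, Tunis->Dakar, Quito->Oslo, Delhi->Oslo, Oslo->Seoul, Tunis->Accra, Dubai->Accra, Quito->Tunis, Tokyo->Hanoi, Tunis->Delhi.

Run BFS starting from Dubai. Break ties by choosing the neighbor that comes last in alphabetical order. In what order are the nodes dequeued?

Dubai Oslo Hanoi Accra Tokyo Seoul Quito Kigali Dakar Tunis Bogota Delhi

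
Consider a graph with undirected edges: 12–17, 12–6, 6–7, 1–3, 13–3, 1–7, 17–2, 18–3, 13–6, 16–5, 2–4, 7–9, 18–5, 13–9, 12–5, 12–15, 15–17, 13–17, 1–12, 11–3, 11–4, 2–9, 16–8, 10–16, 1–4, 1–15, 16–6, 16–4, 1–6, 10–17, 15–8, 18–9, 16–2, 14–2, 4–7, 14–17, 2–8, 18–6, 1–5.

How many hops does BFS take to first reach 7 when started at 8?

3

Level 0: 8
Level 1: 2, 15, 16
Level 2: 1, 4, 5, 6, 9, 10, 12, 14, 17
Level 3: 3, 7, 11, 13, 18
7 first appears at level 3.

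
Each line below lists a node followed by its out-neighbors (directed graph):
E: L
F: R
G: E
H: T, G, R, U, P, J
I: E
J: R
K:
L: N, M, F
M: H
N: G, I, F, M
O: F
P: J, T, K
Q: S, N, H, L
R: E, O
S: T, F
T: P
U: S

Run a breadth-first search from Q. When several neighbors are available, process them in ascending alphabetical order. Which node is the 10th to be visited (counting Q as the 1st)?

Visit Q; enqueue H, L, N, S → queue [H, L, N, S]
Visit H; enqueue G, J, P, R, T, U → queue [L, N, S, G, J, P, R, T, U]
Visit L; enqueue F, M → queue [N, S, G, J, P, R, T, U, F, M]
Visit N; enqueue I → queue [S, G, J, P, R, T, U, F, M, I]
Visit S → queue [G, J, P, R, T, U, F, M, I]
Visit G; enqueue E → queue [J, P, R, T, U, F, M, I, E]
Visit J → queue [P, R, T, U, F, M, I, E]
Visit P; enqueue K → queue [R, T, U, F, M, I, E, K]
Visit R; enqueue O → queue [T, U, F, M, I, E, K, O]
Visit T → queue [U, F, M, I, E, K, O]
Visit U → queue [F, M, I, E, K, O]
Visit F → queue [M, I, E, K, O]
Visit M → queue [I, E, K, O]
Visit I → queue [E, K, O]
Visit E → queue [K, O]
Visit K → queue [O]
Visit O → queue []

Visit order: Q, H, L, N, S, G, J, P, R, T, U, F, M, I, E, K, O

T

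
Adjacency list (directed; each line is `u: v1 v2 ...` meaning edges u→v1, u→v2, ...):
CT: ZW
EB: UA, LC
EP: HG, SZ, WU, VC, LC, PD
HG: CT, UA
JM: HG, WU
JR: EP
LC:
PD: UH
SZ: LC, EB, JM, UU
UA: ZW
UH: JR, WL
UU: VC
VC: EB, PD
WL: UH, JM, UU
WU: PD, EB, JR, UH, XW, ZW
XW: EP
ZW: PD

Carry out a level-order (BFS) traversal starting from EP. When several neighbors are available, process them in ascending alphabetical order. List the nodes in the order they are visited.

EP, HG, LC, PD, SZ, VC, WU, CT, UA, UH, EB, JM, UU, JR, XW, ZW, WL

Visit EP; enqueue HG, LC, PD, SZ, VC, WU → queue [HG, LC, PD, SZ, VC, WU]
Visit HG; enqueue CT, UA → queue [LC, PD, SZ, VC, WU, CT, UA]
Visit LC → queue [PD, SZ, VC, WU, CT, UA]
Visit PD; enqueue UH → queue [SZ, VC, WU, CT, UA, UH]
Visit SZ; enqueue EB, JM, UU → queue [VC, WU, CT, UA, UH, EB, JM, UU]
Visit VC → queue [WU, CT, UA, UH, EB, JM, UU]
Visit WU; enqueue JR, XW, ZW → queue [CT, UA, UH, EB, JM, UU, JR, XW, ZW]
Visit CT → queue [UA, UH, EB, JM, UU, JR, XW, ZW]
Visit UA → queue [UH, EB, JM, UU, JR, XW, ZW]
Visit UH; enqueue WL → queue [EB, JM, UU, JR, XW, ZW, WL]
Visit EB → queue [JM, UU, JR, XW, ZW, WL]
Visit JM → queue [UU, JR, XW, ZW, WL]
Visit UU → queue [JR, XW, ZW, WL]
Visit JR → queue [XW, ZW, WL]
Visit XW → queue [ZW, WL]
Visit ZW → queue [WL]
Visit WL → queue []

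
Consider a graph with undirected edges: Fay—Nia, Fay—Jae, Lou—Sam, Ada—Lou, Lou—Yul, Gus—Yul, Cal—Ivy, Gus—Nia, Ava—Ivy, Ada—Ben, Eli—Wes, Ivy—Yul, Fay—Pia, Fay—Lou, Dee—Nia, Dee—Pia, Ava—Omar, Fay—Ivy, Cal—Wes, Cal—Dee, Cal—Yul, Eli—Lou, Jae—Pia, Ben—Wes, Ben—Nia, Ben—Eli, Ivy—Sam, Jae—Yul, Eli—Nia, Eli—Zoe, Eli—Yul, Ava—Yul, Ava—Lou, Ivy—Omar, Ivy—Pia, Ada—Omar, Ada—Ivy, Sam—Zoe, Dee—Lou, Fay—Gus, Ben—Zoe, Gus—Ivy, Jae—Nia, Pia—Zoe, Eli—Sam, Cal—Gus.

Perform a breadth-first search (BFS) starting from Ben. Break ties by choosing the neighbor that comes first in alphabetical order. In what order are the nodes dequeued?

Ben Ada Eli Nia Wes Zoe Ivy Lou Omar Sam Yul Dee Fay Gus Jae Cal Pia Ava

Visit Ben; enqueue Ada, Eli, Nia, Wes, Zoe → queue [Ada, Eli, Nia, Wes, Zoe]
Visit Ada; enqueue Ivy, Lou, Omar → queue [Eli, Nia, Wes, Zoe, Ivy, Lou, Omar]
Visit Eli; enqueue Sam, Yul → queue [Nia, Wes, Zoe, Ivy, Lou, Omar, Sam, Yul]
Visit Nia; enqueue Dee, Fay, Gus, Jae → queue [Wes, Zoe, Ivy, Lou, Omar, Sam, Yul, Dee, Fay, Gus, Jae]
Visit Wes; enqueue Cal → queue [Zoe, Ivy, Lou, Omar, Sam, Yul, Dee, Fay, Gus, Jae, Cal]
Visit Zoe; enqueue Pia → queue [Ivy, Lou, Omar, Sam, Yul, Dee, Fay, Gus, Jae, Cal, Pia]
Visit Ivy; enqueue Ava → queue [Lou, Omar, Sam, Yul, Dee, Fay, Gus, Jae, Cal, Pia, Ava]
Visit Lou → queue [Omar, Sam, Yul, Dee, Fay, Gus, Jae, Cal, Pia, Ava]
Visit Omar → queue [Sam, Yul, Dee, Fay, Gus, Jae, Cal, Pia, Ava]
Visit Sam → queue [Yul, Dee, Fay, Gus, Jae, Cal, Pia, Ava]
Visit Yul → queue [Dee, Fay, Gus, Jae, Cal, Pia, Ava]
Visit Dee → queue [Fay, Gus, Jae, Cal, Pia, Ava]
Visit Fay → queue [Gus, Jae, Cal, Pia, Ava]
Visit Gus → queue [Jae, Cal, Pia, Ava]
Visit Jae → queue [Cal, Pia, Ava]
Visit Cal → queue [Pia, Ava]
Visit Pia → queue [Ava]
Visit Ava → queue []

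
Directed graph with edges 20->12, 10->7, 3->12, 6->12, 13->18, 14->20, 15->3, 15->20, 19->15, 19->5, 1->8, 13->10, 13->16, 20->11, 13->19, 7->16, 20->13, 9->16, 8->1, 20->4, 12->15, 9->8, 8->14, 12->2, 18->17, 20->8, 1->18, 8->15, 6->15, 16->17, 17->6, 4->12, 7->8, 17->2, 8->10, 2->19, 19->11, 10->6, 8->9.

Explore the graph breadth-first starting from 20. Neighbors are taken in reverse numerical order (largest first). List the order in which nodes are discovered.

20 → 13 → 12 → 11 → 8 → 4 → 19 → 18 → 16 → 10 → 15 → 2 → 14 → 9 → 1 → 5 → 17 → 7 → 6 → 3

Visit 20; enqueue 13, 12, 11, 8, 4 → queue [13, 12, 11, 8, 4]
Visit 13; enqueue 19, 18, 16, 10 → queue [12, 11, 8, 4, 19, 18, 16, 10]
Visit 12; enqueue 15, 2 → queue [11, 8, 4, 19, 18, 16, 10, 15, 2]
Visit 11 → queue [8, 4, 19, 18, 16, 10, 15, 2]
Visit 8; enqueue 14, 9, 1 → queue [4, 19, 18, 16, 10, 15, 2, 14, 9, 1]
Visit 4 → queue [19, 18, 16, 10, 15, 2, 14, 9, 1]
Visit 19; enqueue 5 → queue [18, 16, 10, 15, 2, 14, 9, 1, 5]
Visit 18; enqueue 17 → queue [16, 10, 15, 2, 14, 9, 1, 5, 17]
Visit 16 → queue [10, 15, 2, 14, 9, 1, 5, 17]
Visit 10; enqueue 7, 6 → queue [15, 2, 14, 9, 1, 5, 17, 7, 6]
Visit 15; enqueue 3 → queue [2, 14, 9, 1, 5, 17, 7, 6, 3]
Visit 2 → queue [14, 9, 1, 5, 17, 7, 6, 3]
Visit 14 → queue [9, 1, 5, 17, 7, 6, 3]
Visit 9 → queue [1, 5, 17, 7, 6, 3]
Visit 1 → queue [5, 17, 7, 6, 3]
Visit 5 → queue [17, 7, 6, 3]
Visit 17 → queue [7, 6, 3]
Visit 7 → queue [6, 3]
Visit 6 → queue [3]
Visit 3 → queue []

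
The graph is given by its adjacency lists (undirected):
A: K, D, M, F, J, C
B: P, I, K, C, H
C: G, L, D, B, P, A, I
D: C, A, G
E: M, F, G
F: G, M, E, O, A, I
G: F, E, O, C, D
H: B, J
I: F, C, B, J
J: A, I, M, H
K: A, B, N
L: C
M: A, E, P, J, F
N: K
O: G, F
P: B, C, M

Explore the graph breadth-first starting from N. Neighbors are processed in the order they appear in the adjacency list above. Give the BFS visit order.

Visit N; enqueue K → queue [K]
Visit K; enqueue A, B → queue [A, B]
Visit A; enqueue D, M, F, J, C → queue [B, D, M, F, J, C]
Visit B; enqueue P, I, H → queue [D, M, F, J, C, P, I, H]
Visit D; enqueue G → queue [M, F, J, C, P, I, H, G]
Visit M; enqueue E → queue [F, J, C, P, I, H, G, E]
Visit F; enqueue O → queue [J, C, P, I, H, G, E, O]
Visit J → queue [C, P, I, H, G, E, O]
Visit C; enqueue L → queue [P, I, H, G, E, O, L]
Visit P → queue [I, H, G, E, O, L]
Visit I → queue [H, G, E, O, L]
Visit H → queue [G, E, O, L]
Visit G → queue [E, O, L]
Visit E → queue [O, L]
Visit O → queue [L]
Visit L → queue []

N, K, A, B, D, M, F, J, C, P, I, H, G, E, O, L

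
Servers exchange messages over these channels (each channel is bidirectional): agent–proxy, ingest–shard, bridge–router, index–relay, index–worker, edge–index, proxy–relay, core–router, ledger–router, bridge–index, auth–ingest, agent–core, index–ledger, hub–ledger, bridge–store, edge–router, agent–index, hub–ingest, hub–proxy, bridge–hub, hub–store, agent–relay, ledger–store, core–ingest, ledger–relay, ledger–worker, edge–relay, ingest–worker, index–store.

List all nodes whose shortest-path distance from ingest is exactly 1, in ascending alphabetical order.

auth, core, hub, shard, worker

Level 0: ingest
Level 1: auth, core, hub, shard, worker
Level 2: agent, bridge, index, ledger, proxy, router, store
Level 3: edge, relay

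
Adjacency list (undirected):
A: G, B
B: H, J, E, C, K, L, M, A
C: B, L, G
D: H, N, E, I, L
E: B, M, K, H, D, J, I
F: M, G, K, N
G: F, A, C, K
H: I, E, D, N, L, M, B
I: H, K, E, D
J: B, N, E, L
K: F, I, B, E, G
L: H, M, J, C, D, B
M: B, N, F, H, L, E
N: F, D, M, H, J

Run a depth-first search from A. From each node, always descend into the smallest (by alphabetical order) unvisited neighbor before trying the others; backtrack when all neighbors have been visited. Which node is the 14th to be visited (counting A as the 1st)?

Visit A
A → B
B → C
C → G
G → F
F → K
K → E
E → D
D → H
H → I
H → L
L → J
J → N
N → M

Visit order: A, B, C, G, F, K, E, D, H, I, L, J, N, M

M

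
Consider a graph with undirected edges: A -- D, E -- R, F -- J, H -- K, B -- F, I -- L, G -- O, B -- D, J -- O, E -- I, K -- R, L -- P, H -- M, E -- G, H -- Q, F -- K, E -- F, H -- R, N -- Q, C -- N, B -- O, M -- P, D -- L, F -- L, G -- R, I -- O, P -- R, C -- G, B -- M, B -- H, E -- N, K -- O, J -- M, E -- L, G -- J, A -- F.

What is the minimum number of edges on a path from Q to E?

Level 0: Q
Level 1: H, N
Level 2: B, C, E, K, M, R
Level 3: D, F, G, I, J, L, O, P
Level 4: A
E first appears at level 2.

2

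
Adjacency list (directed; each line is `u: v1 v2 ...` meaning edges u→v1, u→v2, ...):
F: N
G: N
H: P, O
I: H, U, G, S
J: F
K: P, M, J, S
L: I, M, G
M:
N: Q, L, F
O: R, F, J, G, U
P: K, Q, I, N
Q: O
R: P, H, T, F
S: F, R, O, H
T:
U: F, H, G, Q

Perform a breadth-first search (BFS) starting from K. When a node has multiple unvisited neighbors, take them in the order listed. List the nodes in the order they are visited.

Visit K; enqueue P, M, J, S → queue [P, M, J, S]
Visit P; enqueue Q, I, N → queue [M, J, S, Q, I, N]
Visit M → queue [J, S, Q, I, N]
Visit J; enqueue F → queue [S, Q, I, N, F]
Visit S; enqueue R, O, H → queue [Q, I, N, F, R, O, H]
Visit Q → queue [I, N, F, R, O, H]
Visit I; enqueue U, G → queue [N, F, R, O, H, U, G]
Visit N; enqueue L → queue [F, R, O, H, U, G, L]
Visit F → queue [R, O, H, U, G, L]
Visit R; enqueue T → queue [O, H, U, G, L, T]
Visit O → queue [H, U, G, L, T]
Visit H → queue [U, G, L, T]
Visit U → queue [G, L, T]
Visit G → queue [L, T]
Visit L → queue [T]
Visit T → queue []

K, P, M, J, S, Q, I, N, F, R, O, H, U, G, L, T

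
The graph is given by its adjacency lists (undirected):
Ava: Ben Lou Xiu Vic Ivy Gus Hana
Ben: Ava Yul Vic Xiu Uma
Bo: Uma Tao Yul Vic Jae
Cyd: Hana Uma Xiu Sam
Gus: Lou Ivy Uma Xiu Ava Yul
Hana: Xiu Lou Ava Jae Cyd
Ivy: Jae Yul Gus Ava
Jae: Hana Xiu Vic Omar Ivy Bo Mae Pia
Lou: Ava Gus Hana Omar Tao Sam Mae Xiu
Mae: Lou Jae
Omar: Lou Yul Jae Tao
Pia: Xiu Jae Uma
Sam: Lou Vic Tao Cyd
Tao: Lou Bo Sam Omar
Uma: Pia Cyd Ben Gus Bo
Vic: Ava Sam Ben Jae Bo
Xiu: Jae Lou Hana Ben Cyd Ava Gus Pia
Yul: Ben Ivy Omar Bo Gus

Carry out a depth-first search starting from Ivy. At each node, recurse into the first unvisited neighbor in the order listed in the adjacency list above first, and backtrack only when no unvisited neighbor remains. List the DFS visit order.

Ivy Jae Hana Xiu Lou Ava Ben Yul Omar Tao Bo Uma Pia Cyd Sam Vic Gus Mae

Visit Ivy
Ivy → Jae
Jae → Hana
Hana → Xiu
Xiu → Lou
Lou → Ava
Ava → Ben
Ben → Yul
Yul → Omar
Omar → Tao
Tao → Bo
Bo → Uma
Uma → Pia
Uma → Cyd
Cyd → Sam
Sam → Vic
Uma → Gus
Lou → Mae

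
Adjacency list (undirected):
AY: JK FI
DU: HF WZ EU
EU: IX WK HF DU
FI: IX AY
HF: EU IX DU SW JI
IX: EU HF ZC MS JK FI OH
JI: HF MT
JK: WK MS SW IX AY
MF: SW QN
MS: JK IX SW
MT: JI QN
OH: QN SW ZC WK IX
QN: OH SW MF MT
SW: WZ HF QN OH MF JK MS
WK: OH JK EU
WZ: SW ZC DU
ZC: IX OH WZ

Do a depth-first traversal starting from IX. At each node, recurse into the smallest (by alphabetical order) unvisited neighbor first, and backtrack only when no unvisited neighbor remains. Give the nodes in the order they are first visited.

IX, EU, DU, HF, JI, MT, QN, MF, SW, JK, AY, FI, MS, WK, OH, ZC, WZ

Visit IX
IX → EU
EU → DU
DU → HF
HF → JI
JI → MT
MT → QN
QN → MF
MF → SW
SW → JK
JK → AY
AY → FI
JK → MS
JK → WK
WK → OH
OH → ZC
ZC → WZ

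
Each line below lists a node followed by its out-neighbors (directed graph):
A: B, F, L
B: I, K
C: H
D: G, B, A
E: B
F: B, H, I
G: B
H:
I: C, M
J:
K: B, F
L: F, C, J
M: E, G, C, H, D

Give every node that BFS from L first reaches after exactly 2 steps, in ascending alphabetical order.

B, H, I

Level 0: L
Level 1: C, F, J
Level 2: B, H, I
Level 3: K, M
Level 4: D, E, G
Level 5: A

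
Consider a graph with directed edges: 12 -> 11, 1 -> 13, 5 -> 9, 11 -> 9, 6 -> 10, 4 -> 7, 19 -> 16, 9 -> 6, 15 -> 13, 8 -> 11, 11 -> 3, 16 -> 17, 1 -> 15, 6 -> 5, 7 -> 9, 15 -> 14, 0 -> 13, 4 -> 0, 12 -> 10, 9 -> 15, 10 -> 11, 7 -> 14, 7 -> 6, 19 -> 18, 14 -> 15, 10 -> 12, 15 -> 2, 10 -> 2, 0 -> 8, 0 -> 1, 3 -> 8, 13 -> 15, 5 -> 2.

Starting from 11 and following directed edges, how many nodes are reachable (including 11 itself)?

BFS from 11 visits: 11, 9, 3, 15, 6, 8, 14, 13, 2, 10, 5, 12
Reachable nodes: 12 of 20 total.

12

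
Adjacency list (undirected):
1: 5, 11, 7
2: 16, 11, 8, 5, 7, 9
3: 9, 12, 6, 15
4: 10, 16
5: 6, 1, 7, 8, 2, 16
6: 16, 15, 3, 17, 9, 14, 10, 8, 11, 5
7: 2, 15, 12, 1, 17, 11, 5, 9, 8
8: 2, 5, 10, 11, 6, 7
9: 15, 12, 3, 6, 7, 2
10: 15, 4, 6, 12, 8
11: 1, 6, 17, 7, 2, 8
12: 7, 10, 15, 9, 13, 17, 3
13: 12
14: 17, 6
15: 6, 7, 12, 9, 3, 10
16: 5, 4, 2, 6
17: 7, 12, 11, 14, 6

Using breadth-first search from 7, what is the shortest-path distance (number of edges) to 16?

Level 0: 7
Level 1: 1, 2, 5, 8, 9, 11, 12, 15, 17
Level 2: 3, 6, 10, 13, 14, 16
Level 3: 4
16 first appears at level 2.

2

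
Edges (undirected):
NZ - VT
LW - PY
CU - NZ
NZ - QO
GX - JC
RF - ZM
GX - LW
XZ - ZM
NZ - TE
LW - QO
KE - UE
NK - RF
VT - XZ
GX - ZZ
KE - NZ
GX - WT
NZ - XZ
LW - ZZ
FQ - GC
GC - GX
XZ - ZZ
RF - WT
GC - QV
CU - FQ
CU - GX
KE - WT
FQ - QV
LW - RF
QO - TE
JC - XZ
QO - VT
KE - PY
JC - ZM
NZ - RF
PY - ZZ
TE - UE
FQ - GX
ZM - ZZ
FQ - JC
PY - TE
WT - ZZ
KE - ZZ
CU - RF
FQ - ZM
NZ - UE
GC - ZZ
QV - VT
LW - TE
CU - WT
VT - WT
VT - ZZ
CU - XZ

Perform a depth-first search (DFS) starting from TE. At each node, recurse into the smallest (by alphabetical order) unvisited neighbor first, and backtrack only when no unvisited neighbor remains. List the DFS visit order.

TE → LW → GX → CU → FQ → GC → QV → VT → NZ → KE → PY → ZZ → WT → RF → NK → ZM → JC → XZ → UE → QO

Visit TE
TE → LW
LW → GX
GX → CU
CU → FQ
FQ → GC
GC → QV
QV → VT
VT → NZ
NZ → KE
KE → PY
PY → ZZ
ZZ → WT
WT → RF
RF → NK
RF → ZM
ZM → JC
JC → XZ
KE → UE
NZ → QO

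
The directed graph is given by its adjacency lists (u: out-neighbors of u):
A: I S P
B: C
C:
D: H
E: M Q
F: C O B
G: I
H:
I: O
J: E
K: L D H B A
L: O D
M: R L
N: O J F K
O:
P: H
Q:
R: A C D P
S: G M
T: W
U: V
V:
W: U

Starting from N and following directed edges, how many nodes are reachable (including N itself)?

19

BFS from N visits: N, F, J, K, O, B, C, E, A, D, H, L, M, Q, I, P, S, R, G
Reachable nodes: 19 of 23 total.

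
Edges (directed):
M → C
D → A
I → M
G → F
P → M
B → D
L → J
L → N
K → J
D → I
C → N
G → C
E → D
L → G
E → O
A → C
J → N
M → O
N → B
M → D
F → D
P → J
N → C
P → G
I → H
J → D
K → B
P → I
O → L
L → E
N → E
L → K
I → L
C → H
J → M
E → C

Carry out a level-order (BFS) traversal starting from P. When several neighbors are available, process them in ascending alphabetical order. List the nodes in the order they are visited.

P, G, I, J, M, C, F, H, L, D, N, O, E, K, A, B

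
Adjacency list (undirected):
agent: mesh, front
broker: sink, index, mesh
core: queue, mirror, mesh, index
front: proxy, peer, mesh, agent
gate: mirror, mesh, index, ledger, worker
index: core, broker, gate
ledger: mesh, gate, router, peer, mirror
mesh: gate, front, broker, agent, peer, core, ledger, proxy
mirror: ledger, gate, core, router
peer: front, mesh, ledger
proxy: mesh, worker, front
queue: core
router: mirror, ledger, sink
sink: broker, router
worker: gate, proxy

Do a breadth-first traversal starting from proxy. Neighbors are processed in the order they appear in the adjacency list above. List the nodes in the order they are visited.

Visit proxy; enqueue mesh, worker, front → queue [mesh, worker, front]
Visit mesh; enqueue gate, broker, agent, peer, core, ledger → queue [worker, front, gate, broker, agent, peer, core, ledger]
Visit worker → queue [front, gate, broker, agent, peer, core, ledger]
Visit front → queue [gate, broker, agent, peer, core, ledger]
Visit gate; enqueue mirror, index → queue [broker, agent, peer, core, ledger, mirror, index]
Visit broker; enqueue sink → queue [agent, peer, core, ledger, mirror, index, sink]
Visit agent → queue [peer, core, ledger, mirror, index, sink]
Visit peer → queue [core, ledger, mirror, index, sink]
Visit core; enqueue queue → queue [ledger, mirror, index, sink, queue]
Visit ledger; enqueue router → queue [mirror, index, sink, queue, router]
Visit mirror → queue [index, sink, queue, router]
Visit index → queue [sink, queue, router]
Visit sink → queue [queue, router]
Visit queue → queue [router]
Visit router → queue []

proxy -> mesh -> worker -> front -> gate -> broker -> agent -> peer -> core -> ledger -> mirror -> index -> sink -> queue -> router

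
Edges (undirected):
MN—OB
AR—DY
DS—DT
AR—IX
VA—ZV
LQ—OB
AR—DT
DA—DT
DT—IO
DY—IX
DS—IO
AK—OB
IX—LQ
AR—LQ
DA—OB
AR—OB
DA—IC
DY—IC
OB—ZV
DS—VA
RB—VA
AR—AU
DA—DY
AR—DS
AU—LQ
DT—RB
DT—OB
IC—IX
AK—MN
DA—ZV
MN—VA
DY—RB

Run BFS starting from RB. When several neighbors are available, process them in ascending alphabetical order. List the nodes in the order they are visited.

RB → DT → DY → VA → AR → DA → DS → IO → OB → IC → IX → MN → ZV → AU → LQ → AK

Visit RB; enqueue DT, DY, VA → queue [DT, DY, VA]
Visit DT; enqueue AR, DA, DS, IO, OB → queue [DY, VA, AR, DA, DS, IO, OB]
Visit DY; enqueue IC, IX → queue [VA, AR, DA, DS, IO, OB, IC, IX]
Visit VA; enqueue MN, ZV → queue [AR, DA, DS, IO, OB, IC, IX, MN, ZV]
Visit AR; enqueue AU, LQ → queue [DA, DS, IO, OB, IC, IX, MN, ZV, AU, LQ]
Visit DA → queue [DS, IO, OB, IC, IX, MN, ZV, AU, LQ]
Visit DS → queue [IO, OB, IC, IX, MN, ZV, AU, LQ]
Visit IO → queue [OB, IC, IX, MN, ZV, AU, LQ]
Visit OB; enqueue AK → queue [IC, IX, MN, ZV, AU, LQ, AK]
Visit IC → queue [IX, MN, ZV, AU, LQ, AK]
Visit IX → queue [MN, ZV, AU, LQ, AK]
Visit MN → queue [ZV, AU, LQ, AK]
Visit ZV → queue [AU, LQ, AK]
Visit AU → queue [LQ, AK]
Visit LQ → queue [AK]
Visit AK → queue []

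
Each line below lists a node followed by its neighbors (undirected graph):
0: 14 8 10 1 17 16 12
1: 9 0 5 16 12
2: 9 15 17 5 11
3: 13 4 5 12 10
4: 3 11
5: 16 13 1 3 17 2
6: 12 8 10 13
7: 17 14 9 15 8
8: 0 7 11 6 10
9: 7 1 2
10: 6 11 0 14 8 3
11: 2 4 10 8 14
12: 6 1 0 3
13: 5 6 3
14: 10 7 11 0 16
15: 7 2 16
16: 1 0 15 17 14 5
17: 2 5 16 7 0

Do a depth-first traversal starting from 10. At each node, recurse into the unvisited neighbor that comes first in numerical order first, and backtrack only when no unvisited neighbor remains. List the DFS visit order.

10, 0, 1, 5, 2, 9, 7, 8, 6, 12, 3, 4, 11, 14, 16, 15, 17, 13

Visit 10
10 → 0
0 → 1
1 → 5
5 → 2
2 → 9
9 → 7
7 → 8
8 → 6
6 → 12
12 → 3
3 → 4
4 → 11
11 → 14
14 → 16
16 → 15
16 → 17
3 → 13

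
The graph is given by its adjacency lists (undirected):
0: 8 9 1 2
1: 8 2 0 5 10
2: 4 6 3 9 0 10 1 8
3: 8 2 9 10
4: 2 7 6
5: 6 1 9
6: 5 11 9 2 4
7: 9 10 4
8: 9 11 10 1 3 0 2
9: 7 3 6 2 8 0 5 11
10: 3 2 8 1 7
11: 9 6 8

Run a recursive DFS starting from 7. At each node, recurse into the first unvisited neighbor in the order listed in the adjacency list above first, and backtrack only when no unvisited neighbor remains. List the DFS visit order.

Visit 7
7 → 9
9 → 3
3 → 8
8 → 11
11 → 6
6 → 5
5 → 1
1 → 2
2 → 4
2 → 0
2 → 10

7 -> 9 -> 3 -> 8 -> 11 -> 6 -> 5 -> 1 -> 2 -> 4 -> 0 -> 10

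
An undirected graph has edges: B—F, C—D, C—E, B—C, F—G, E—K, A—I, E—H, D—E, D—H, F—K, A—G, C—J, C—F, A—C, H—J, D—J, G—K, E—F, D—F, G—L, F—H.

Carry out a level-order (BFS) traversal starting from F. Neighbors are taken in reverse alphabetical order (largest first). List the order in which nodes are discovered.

Visit F; enqueue K, H, G, E, D, C, B → queue [K, H, G, E, D, C, B]
Visit K → queue [H, G, E, D, C, B]
Visit H; enqueue J → queue [G, E, D, C, B, J]
Visit G; enqueue L, A → queue [E, D, C, B, J, L, A]
Visit E → queue [D, C, B, J, L, A]
Visit D → queue [C, B, J, L, A]
Visit C → queue [B, J, L, A]
Visit B → queue [J, L, A]
Visit J → queue [L, A]
Visit L → queue [A]
Visit A; enqueue I → queue [I]
Visit I → queue []

F K H G E D C B J L A I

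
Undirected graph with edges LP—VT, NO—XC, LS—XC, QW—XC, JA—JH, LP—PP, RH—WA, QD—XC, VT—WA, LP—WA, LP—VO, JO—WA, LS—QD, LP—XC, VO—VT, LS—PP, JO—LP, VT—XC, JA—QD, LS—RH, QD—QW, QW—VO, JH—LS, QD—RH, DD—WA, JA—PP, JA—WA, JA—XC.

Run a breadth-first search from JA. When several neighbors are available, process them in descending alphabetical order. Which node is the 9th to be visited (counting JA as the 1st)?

NO

Visit JA; enqueue XC, WA, QD, PP, JH → queue [XC, WA, QD, PP, JH]
Visit XC; enqueue VT, QW, NO, LS, LP → queue [WA, QD, PP, JH, VT, QW, NO, LS, LP]
Visit WA; enqueue RH, JO, DD → queue [QD, PP, JH, VT, QW, NO, LS, LP, RH, JO, DD]
Visit QD → queue [PP, JH, VT, QW, NO, LS, LP, RH, JO, DD]
Visit PP → queue [JH, VT, QW, NO, LS, LP, RH, JO, DD]
Visit JH → queue [VT, QW, NO, LS, LP, RH, JO, DD]
Visit VT; enqueue VO → queue [QW, NO, LS, LP, RH, JO, DD, VO]
Visit QW → queue [NO, LS, LP, RH, JO, DD, VO]
Visit NO → queue [LS, LP, RH, JO, DD, VO]
Visit LS → queue [LP, RH, JO, DD, VO]
Visit LP → queue [RH, JO, DD, VO]
Visit RH → queue [JO, DD, VO]
Visit JO → queue [DD, VO]
Visit DD → queue [VO]
Visit VO → queue []

Visit order: JA, XC, WA, QD, PP, JH, VT, QW, NO, LS, LP, RH, JO, DD, VO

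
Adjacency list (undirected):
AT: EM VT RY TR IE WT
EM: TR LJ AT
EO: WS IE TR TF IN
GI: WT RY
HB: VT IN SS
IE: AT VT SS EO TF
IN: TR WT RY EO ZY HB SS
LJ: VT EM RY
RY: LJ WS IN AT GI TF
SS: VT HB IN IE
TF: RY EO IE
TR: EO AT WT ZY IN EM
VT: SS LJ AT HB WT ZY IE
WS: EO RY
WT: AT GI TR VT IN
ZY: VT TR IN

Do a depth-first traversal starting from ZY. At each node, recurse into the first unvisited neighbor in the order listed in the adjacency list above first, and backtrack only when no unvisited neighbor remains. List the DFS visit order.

ZY -> VT -> SS -> HB -> IN -> TR -> EO -> WS -> RY -> LJ -> EM -> AT -> IE -> TF -> WT -> GI

Visit ZY
ZY → VT
VT → SS
SS → HB
HB → IN
IN → TR
TR → EO
EO → WS
WS → RY
RY → LJ
LJ → EM
EM → AT
AT → IE
IE → TF
AT → WT
WT → GI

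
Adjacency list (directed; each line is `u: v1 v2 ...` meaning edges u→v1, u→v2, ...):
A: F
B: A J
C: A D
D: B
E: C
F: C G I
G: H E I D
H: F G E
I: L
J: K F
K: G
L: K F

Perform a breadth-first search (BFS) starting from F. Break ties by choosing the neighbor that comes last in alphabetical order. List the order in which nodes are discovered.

F, I, G, C, L, H, E, D, A, K, B, J

Visit F; enqueue I, G, C → queue [I, G, C]
Visit I; enqueue L → queue [G, C, L]
Visit G; enqueue H, E, D → queue [C, L, H, E, D]
Visit C; enqueue A → queue [L, H, E, D, A]
Visit L; enqueue K → queue [H, E, D, A, K]
Visit H → queue [E, D, A, K]
Visit E → queue [D, A, K]
Visit D; enqueue B → queue [A, K, B]
Visit A → queue [K, B]
Visit K → queue [B]
Visit B; enqueue J → queue [J]
Visit J → queue []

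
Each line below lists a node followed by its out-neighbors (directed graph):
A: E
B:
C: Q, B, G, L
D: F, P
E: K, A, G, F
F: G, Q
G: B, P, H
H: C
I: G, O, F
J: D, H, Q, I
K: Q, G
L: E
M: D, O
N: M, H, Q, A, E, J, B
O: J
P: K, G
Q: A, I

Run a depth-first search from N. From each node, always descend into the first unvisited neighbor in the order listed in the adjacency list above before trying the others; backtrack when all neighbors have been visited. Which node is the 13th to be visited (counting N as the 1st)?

O

Visit N
N → M
M → D
D → F
F → G
G → B
G → P
P → K
K → Q
Q → A
A → E
Q → I
I → O
O → J
J → H
H → C
C → L

Visit order: N, M, D, F, G, B, P, K, Q, A, E, I, O, J, H, C, L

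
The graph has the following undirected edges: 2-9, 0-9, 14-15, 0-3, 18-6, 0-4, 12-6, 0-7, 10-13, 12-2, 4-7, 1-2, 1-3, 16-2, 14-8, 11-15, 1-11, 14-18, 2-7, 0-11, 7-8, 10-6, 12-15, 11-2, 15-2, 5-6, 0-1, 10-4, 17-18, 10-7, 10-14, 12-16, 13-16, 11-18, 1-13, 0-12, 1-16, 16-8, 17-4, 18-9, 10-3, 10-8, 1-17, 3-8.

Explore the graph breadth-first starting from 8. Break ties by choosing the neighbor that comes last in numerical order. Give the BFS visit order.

Visit 8; enqueue 16, 14, 10, 7, 3 → queue [16, 14, 10, 7, 3]
Visit 16; enqueue 13, 12, 2, 1 → queue [14, 10, 7, 3, 13, 12, 2, 1]
Visit 14; enqueue 18, 15 → queue [10, 7, 3, 13, 12, 2, 1, 18, 15]
Visit 10; enqueue 6, 4 → queue [7, 3, 13, 12, 2, 1, 18, 15, 6, 4]
Visit 7; enqueue 0 → queue [3, 13, 12, 2, 1, 18, 15, 6, 4, 0]
Visit 3 → queue [13, 12, 2, 1, 18, 15, 6, 4, 0]
Visit 13 → queue [12, 2, 1, 18, 15, 6, 4, 0]
Visit 12 → queue [2, 1, 18, 15, 6, 4, 0]
Visit 2; enqueue 11, 9 → queue [1, 18, 15, 6, 4, 0, 11, 9]
Visit 1; enqueue 17 → queue [18, 15, 6, 4, 0, 11, 9, 17]
Visit 18 → queue [15, 6, 4, 0, 11, 9, 17]
Visit 15 → queue [6, 4, 0, 11, 9, 17]
Visit 6; enqueue 5 → queue [4, 0, 11, 9, 17, 5]
Visit 4 → queue [0, 11, 9, 17, 5]
Visit 0 → queue [11, 9, 17, 5]
Visit 11 → queue [9, 17, 5]
Visit 9 → queue [17, 5]
Visit 17 → queue [5]
Visit 5 → queue []

8 -> 16 -> 14 -> 10 -> 7 -> 3 -> 13 -> 12 -> 2 -> 1 -> 18 -> 15 -> 6 -> 4 -> 0 -> 11 -> 9 -> 17 -> 5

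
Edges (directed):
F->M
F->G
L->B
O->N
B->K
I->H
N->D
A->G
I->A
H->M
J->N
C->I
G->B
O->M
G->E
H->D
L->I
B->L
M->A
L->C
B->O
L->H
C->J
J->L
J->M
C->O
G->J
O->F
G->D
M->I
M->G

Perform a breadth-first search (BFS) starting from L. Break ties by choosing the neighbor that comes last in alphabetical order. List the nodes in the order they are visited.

L -> I -> H -> C -> B -> A -> M -> D -> O -> J -> K -> G -> N -> F -> E

Visit L; enqueue I, H, C, B → queue [I, H, C, B]
Visit I; enqueue A → queue [H, C, B, A]
Visit H; enqueue M, D → queue [C, B, A, M, D]
Visit C; enqueue O, J → queue [B, A, M, D, O, J]
Visit B; enqueue K → queue [A, M, D, O, J, K]
Visit A; enqueue G → queue [M, D, O, J, K, G]
Visit M → queue [D, O, J, K, G]
Visit D → queue [O, J, K, G]
Visit O; enqueue N, F → queue [J, K, G, N, F]
Visit J → queue [K, G, N, F]
Visit K → queue [G, N, F]
Visit G; enqueue E → queue [N, F, E]
Visit N → queue [F, E]
Visit F → queue [E]
Visit E → queue []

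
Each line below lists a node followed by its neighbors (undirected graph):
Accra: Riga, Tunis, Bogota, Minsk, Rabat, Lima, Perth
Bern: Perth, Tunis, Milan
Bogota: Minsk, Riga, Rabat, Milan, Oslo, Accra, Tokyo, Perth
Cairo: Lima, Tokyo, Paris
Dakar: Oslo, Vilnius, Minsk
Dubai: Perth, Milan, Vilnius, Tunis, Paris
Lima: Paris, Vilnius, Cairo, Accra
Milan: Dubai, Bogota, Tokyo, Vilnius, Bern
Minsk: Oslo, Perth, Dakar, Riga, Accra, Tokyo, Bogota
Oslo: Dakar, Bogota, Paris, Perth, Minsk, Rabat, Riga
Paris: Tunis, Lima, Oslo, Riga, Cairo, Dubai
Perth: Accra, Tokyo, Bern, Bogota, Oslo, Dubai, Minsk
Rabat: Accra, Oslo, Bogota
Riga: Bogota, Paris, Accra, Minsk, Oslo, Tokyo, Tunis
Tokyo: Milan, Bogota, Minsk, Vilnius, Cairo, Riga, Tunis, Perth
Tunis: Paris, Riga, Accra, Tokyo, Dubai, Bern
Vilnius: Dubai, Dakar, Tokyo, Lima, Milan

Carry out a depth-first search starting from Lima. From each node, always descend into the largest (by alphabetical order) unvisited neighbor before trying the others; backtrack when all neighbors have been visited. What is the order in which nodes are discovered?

Visit Lima
Lima → Vilnius
Vilnius → Tokyo
Tokyo → Tunis
Tunis → Riga
Riga → Paris
Paris → Oslo
Oslo → Rabat
Rabat → Bogota
Bogota → Perth
Perth → Minsk
Minsk → Dakar
Minsk → Accra
Perth → Dubai
Dubai → Milan
Milan → Bern
Paris → Cairo

Lima, Vilnius, Tokyo, Tunis, Riga, Paris, Oslo, Rabat, Bogota, Perth, Minsk, Dakar, Accra, Dubai, Milan, Bern, Cairo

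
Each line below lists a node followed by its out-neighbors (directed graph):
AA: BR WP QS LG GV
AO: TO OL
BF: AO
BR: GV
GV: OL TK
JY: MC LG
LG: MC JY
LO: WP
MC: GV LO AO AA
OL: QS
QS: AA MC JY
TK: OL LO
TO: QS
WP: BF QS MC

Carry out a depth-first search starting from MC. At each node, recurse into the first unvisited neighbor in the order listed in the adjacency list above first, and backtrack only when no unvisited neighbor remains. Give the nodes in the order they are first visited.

MC → GV → OL → QS → AA → BR → WP → BF → AO → TO → LG → JY → TK → LO

Visit MC
MC → GV
GV → OL
OL → QS
QS → AA
AA → BR
AA → WP
WP → BF
BF → AO
AO → TO
AA → LG
LG → JY
GV → TK
TK → LO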